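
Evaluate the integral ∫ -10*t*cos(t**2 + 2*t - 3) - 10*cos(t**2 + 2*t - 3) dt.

-5*sin(t**2 + 2*t - 3) + C

Let u = t**2 + 2*t - 3, so du = (2*t + 2) dt.
Rewriting, the integral becomes -5·∫ cos(u) du = -5·sin(u).
Substituting back, u = t**2 + 2*t - 3.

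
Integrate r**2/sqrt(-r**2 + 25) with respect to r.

-r*sqrt(-r**2 + 25)/2 + 25*asin(r/5)/2 + C

Substitute r = 5·sin(θ), so dr = 5·cos(θ) dθ and the radical becomes sqrt(-r**2 + 25) = 5·cos(θ) by the Pythagorean identity.
Integrate the resulting trig expression in θ, then back-substitute θ = asin(r/5), sin(θ) = r/5, cos(θ) = sqrt(-r**2 + 25)/5 (absorbing any constant into C).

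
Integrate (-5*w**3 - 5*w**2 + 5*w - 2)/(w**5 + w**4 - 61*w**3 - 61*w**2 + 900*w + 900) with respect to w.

Factor the denominator: (w - 6)*(w - 5)*(w + 1)*(w + 5)*(w + 6).
Partial-fraction decomposition: 217/(165*(w + 6)) - 43/(40*(w + 5)) - 1/(120*(w + 1)) + 727/(660*(w - 5)) - 4/(3*(w - 6)).
Integrate each term: A/(w−a) contributes A·log|w−a|.

-4*log(w - 6)/3 + 727*log(w - 5)/660 - log(w + 1)/120 - 43*log(w + 5)/40 + 217*log(w + 6)/165 + C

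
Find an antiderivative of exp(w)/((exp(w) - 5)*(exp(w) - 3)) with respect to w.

Let u = e^w, du = e^w dw.
The integral becomes ∫ du/((u-5)(u-3)); decompose into partial fractions.

log(exp(w) - 5)/2 - log(exp(w) - 3)/2 + C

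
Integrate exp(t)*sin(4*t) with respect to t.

Let I denote the integral. Integrate by parts with u = sin(4*t), dv = exp(t) dt, so v = exp(t): I = exp(t)*sin(4*t) − 4·∫ exp(t)*cos(4*t) dt.
Apply parts again with u = cos(4*t), dv = exp(t) dt: ∫ exp(t)*cos(4*t) dt = exp(t)*cos(4*t) + 4·I. Substituting back brings back I: I = exp(t)*sin(4*t) - 4*exp(t)*cos(4*t) − 16·I.
Solving for I: (1 + 16)·I equals the remaining terms, so I = (1/17)·(exp(t)*sin(4*t) - 4*exp(t)*cos(4*t)).

exp(t)*sin(4*t)/17 - 4*exp(t)*cos(4*t)/17 + C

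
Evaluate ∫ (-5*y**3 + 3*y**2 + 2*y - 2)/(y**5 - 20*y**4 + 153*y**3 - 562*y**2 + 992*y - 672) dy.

-389*log(y - 7)/45 - 289*log(y - 4)/18 + 26*log(y - 3) - 13*log(y - 2)/10 - 133/(3*y - 12) + C

Factor the denominator: (y - 7)*(y - 4)**2*(y - 3)*(y - 2).
Partial-fraction decomposition: -13/(10*(y - 2)) + 26/(y - 3) - 289/(18*(y - 4)) + 133/(3*(y - 4)**2) - 389/(45*(y - 7)).
Integrate each term; A/(y−a) gives A·log|y−a|; A/(y−a)² gives −A/(y−a).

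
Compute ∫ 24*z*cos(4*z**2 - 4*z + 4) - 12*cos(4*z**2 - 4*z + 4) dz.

Let u = 4*z**2 - 4*z + 4, so du = (8*z - 4) dz.
Rewriting, the integral becomes 3·∫ cos(u) du = 3·sin(u).
Substituting back, u = 4*z**2 - 4*z + 4.

3*sin(4*z**2 - 4*z + 4) + C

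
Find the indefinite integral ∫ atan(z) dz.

z*atan(z) - log(z**2 + 1)/2 + C

Use integration by parts with u = arctan(z), dv = dz.
Then du = 1/(z**2 + 1) dz.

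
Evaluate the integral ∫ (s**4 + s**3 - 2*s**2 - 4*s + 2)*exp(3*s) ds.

Use integration by parts with u = s**4 + s**3 - 2*s**2 - 4*s + 2, dv = exp(3*s) ds, so v = exp(3*s)/3.
Apply parts 4 times (tabular method): alternate signs, differentiate u down to 0, integrate dv up.

(27*s**4 - 9*s**3 - 45*s**2 - 78*s + 80)*exp(3*s)/81 + C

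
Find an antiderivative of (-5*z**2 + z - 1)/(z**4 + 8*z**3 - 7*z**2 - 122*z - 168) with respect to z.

Factor the denominator: (z - 4)*(z + 2)*(z + 3)*(z + 7).
Partial-fraction decomposition: 23/(20*(z + 7)) - 7/(4*(z + 3)) + 23/(30*(z + 2)) - 1/(6*(z - 4)).
Integrate each term: A/(z−a) contributes A·log|z−a|.

-log(z - 4)/6 + 23*log(z + 2)/30 - 7*log(z + 3)/4 + 23*log(z + 7)/20 + C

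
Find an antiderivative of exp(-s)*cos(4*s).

4*exp(-s)*sin(4*s)/17 - exp(-s)*cos(4*s)/17 + C

Let I denote the integral. Integrate by parts with u = cos(4*s), dv = exp(-s) ds, so v = -exp(-s): I = -exp(-s)*cos(4*s) − 4·∫ exp(-s)*sin(4*s) ds.
Apply parts again with u = sin(4*s), dv = exp(-s) ds: ∫ exp(-s)*sin(4*s) ds = -exp(-s)*sin(4*s) + 4·I. Substituting back brings back I: I = 4*exp(-s)*sin(4*s) - exp(-s)*cos(4*s) − 16·I.
Solving for I: (1 + 16)·I equals the remaining terms, so I = (1/17)·(4*exp(-s)*sin(4*s) - exp(-s)*cos(4*s)).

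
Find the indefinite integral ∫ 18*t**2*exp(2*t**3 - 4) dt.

Let u = 2*t**3 - 4, so du = (6*t**2) dt.
Rewriting, the integral becomes 3·∫ e^u du = 3·e^u.
Substituting back, u = 2*t**3 - 4.

3*exp(2*t**3 - 4) + C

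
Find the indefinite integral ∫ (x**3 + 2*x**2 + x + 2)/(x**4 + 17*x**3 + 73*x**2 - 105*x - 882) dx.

Factor the denominator: (x - 3)*(x + 6)*(x + 7)**2.
Partial-fraction decomposition: -31/(2*(x + 7)) - 25/(x + 7)**2 + 148/(9*(x + 6)) + 1/(18*(x - 3)).
Integrate each term; A/(x−a) gives A·log|x−a|; A/(x−a)² gives −A/(x−a).

log(x - 3)/18 + 148*log(x + 6)/9 - 31*log(x + 7)/2 + 25/(x + 7) + C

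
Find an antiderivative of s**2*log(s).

Use integration by parts with u = log(s), dv = s**2 ds.
Then du = 1/s ds and v = s**3/3.

s**3*log(s)/3 - s**3/9 + C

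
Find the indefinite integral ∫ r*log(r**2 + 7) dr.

r**2*log(r**2 + 7)/2 - r**2/2 + 7*log(r**2 + 7)/2 + C

Let u = r**2 + 7, so du = (2*r) dr.
The integral becomes (1/2)·∫ log(u) du; integrate by parts with u′=log(u), dv′=du.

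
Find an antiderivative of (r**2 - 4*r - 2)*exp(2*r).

(2*r**2 - 10*r + 1)*exp(2*r)/4 + C

Use integration by parts with u = r**2 - 4*r - 2, dv = exp(2*r) dr, so v = exp(2*r)/2.
Apply parts 2 times (tabular method): alternate signs, differentiate u down to 0, integrate dv up.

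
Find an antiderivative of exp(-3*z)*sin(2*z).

-3*exp(-3*z)*sin(2*z)/13 - 2*exp(-3*z)*cos(2*z)/13 + C

Let I denote the integral. Integrate by parts with u = sin(2*z), dv = exp(-3*z) dz, so v = -exp(-3*z)/3: I = -exp(-3*z)*sin(2*z)/3 + (2/3)·∫ exp(-3*z)*cos(2*z) dz.
Apply parts again with u = cos(2*z), dv = exp(-3*z) dz: ∫ exp(-3*z)*cos(2*z) dz = -exp(-3*z)*cos(2*z)/3 − (2/3)·I. Substituting back brings back I: I = -exp(-3*z)*sin(2*z)/3 - 2*exp(-3*z)*cos(2*z)/9 − (4/9)·I.
Solving for I: (1 + 4/9)·I equals the remaining terms, so I = (9/13)·(-exp(-3*z)*sin(2*z)/3 - 2*exp(-3*z)*cos(2*z)/9).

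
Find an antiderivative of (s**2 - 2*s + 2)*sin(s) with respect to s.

Use integration by parts with u = s**2 - 2*s + 2, dv = sin(s) ds, so v = -cos(s).
Apply parts 2 times (tabular method): alternate signs, differentiate u down to 0, integrate dv up.

-s**2*cos(s) + 2*s*sin(s) + 2*s*cos(s) - 2*sin(s) + C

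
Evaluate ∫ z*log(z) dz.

z**2*log(z)/2 - z**2/4 + C

Use integration by parts with u = log(z), dv = z dz.
Then du = 1/z dz and v = z**2/2.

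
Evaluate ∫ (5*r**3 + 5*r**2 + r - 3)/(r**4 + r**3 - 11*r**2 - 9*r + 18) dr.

Factor the denominator: (r - 3)*(r - 1)*(r + 2)*(r + 3).
Partial-fraction decomposition: 4/(r + 3) - 5/(3*(r + 2)) - 1/(3*(r - 1)) + 3/(r - 3).
Integrate each term: A/(r−a) contributes A·log|r−a|.

3*log(r - 3) - log(r - 1)/3 - 5*log(r + 2)/3 + 4*log(r + 3) + C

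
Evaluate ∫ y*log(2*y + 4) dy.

Use integration by parts with u = log(2*y + 4), dv = y dy.
Then du = 2/(2*y + 4) dy and v = y**2/2.

y**2*log(2*y + 4)/2 - y**2/4 + y - 2*log(y + 2) + C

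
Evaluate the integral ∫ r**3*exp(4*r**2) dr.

(4*r**2 - 1)*exp(4*r**2)/32 + C

Let u = r², du = 2r dr; rewrite as (1/2)∫ u^1·exp(4u) du.
Now integrate by parts 1 time.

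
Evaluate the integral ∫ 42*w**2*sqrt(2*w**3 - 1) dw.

14*(2*w**3 - 1)**(3/2)/3 + C

Let u = 2*w**3 - 1, so du = (6*w**2) dw.
Rewriting, the integral becomes 7·∫ √u du = 7·(2/3)u^(3/2).
Substituting back, u = 2*w**3 - 1.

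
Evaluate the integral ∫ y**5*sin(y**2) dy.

-y**4*cos(y**2)/2 + y**2*sin(y**2) + cos(y**2) + C

Let u = y², du = 2y dy; rewrite as (1/2)∫ u^2·sin(1u) du.
Now integrate by parts 2 times.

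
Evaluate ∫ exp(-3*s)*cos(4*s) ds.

4*exp(-3*s)*sin(4*s)/25 - 3*exp(-3*s)*cos(4*s)/25 + C

Let I denote the integral. Integrate by parts with u = cos(4*s), dv = exp(-3*s) ds, so v = -exp(-3*s)/3: I = -exp(-3*s)*cos(4*s)/3 − (4/3)·∫ exp(-3*s)*sin(4*s) ds.
Apply parts again with u = sin(4*s), dv = exp(-3*s) ds: ∫ exp(-3*s)*sin(4*s) ds = -exp(-3*s)*sin(4*s)/3 + (4/3)·I. Substituting back brings back I: I = 4*exp(-3*s)*sin(4*s)/9 - exp(-3*s)*cos(4*s)/3 − (16/9)·I.
Solving for I: (1 + 16/9)·I equals the remaining terms, so I = (9/25)·(4*exp(-3*s)*sin(4*s)/9 - exp(-3*s)*cos(4*s)/3).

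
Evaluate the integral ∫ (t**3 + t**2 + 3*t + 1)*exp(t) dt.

(t**3 - 2*t**2 + 7*t - 6)*exp(t) + C

Use integration by parts with u = t**3 + t**2 + 3*t + 1, dv = exp(t) dt, so v = exp(t).
Apply parts 3 times (tabular method): alternate signs, differentiate u down to 0, integrate dv up.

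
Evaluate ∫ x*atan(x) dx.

x**2*atan(x)/2 - x/2 + atan(x)/2 + C

Use integration by parts with u = arctan(x), dv = x dx.
Then du = 1/(x**2 + 1) dx.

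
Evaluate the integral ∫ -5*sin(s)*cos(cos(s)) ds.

5*sin(cos(s)) + C

Let u = cos(s), so du = (-sin(s)) ds.
Rewriting, the integral becomes 5·∫ cos(u) du = 5·sin(u).
Substituting back, u = cos(s).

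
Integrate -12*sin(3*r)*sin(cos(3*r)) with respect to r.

Let u = cos(3*r), so du = (-3*sin(3*r)) dr.
Rewriting, the integral becomes 4·∫ sin(u) du = 4·-cos(u).
Substituting back, u = cos(3*r).

-4*cos(cos(3*r)) + C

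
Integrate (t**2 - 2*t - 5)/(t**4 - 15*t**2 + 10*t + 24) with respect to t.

-log(t - 3)/14 + 5*log(t - 2)/18 - log(t + 1)/18 - 19*log(t + 4)/126 + C

Factor the denominator: (t - 3)*(t - 2)*(t + 1)*(t + 4).
Partial-fraction decomposition: -19/(126*(t + 4)) - 1/(18*(t + 1)) + 5/(18*(t - 2)) - 1/(14*(t - 3)).
Integrate each term: A/(t−a) contributes A·log|t−a|.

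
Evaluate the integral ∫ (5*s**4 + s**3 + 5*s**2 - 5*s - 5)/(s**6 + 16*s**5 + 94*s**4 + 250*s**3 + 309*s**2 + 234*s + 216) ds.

-12983*log(s + 3)/450 + 1311*log(s + 4)/34 - 6469*log(s + 6)/666 + 173*log(s**2 + 1)/62900 - 482*atan(s)/15725 - 433/(30*s + 90) + C

Factor the denominator: (s + 3)**2*(s + 4)*(s + 6)*(s**2 + 1).
Partial-fraction decomposition: (173*s - 964)/(31450*(s**2 + 1)) - 6469/(666*(s + 6)) + 1311/(34*(s + 4)) - 12983/(450*(s + 3)) + 433/(30*(s + 3)**2).
Integrate each term; A/(s−a) gives A·log|s−a|; the (Bs+D)/(s²+p²) term gives a log and an atan.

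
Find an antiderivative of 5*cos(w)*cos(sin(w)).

Let u = sin(w), so du = (cos(w)) dw.
Rewriting, the integral becomes 5·∫ cos(u) du = 5·sin(u).
Substituting back, u = sin(w).

5*sin(sin(w)) + C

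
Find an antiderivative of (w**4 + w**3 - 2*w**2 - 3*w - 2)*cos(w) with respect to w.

Use integration by parts with u = w**4 + w**3 - 2*w**2 - 3*w - 2, dv = cos(w) dw, so v = sin(w).
Apply parts 4 times (tabular method): alternate signs, differentiate u down to 0, integrate dv up.

w**4*sin(w) + w**3*sin(w) + 4*w**3*cos(w) - 14*w**2*sin(w) + 3*w**2*cos(w) - 9*w*sin(w) - 28*w*cos(w) + 26*sin(w) - 9*cos(w) + C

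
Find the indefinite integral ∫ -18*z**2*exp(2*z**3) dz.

-3*exp(2*z**3) + C

Let u = 2*z**3, so du = (6*z**2) dz.
Rewriting, the integral becomes -3·∫ e^u du = -3·e^u.
Substituting back, u = 2*z**3.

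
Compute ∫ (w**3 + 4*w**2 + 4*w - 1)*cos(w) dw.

Use integration by parts with u = w**3 + 4*w**2 + 4*w - 1, dv = cos(w) dw, so v = sin(w).
Apply parts 3 times (tabular method): alternate signs, differentiate u down to 0, integrate dv up.

w**3*sin(w) + 4*w**2*sin(w) + 3*w**2*cos(w) - 2*w*sin(w) + 8*w*cos(w) - 9*sin(w) - 2*cos(w) + C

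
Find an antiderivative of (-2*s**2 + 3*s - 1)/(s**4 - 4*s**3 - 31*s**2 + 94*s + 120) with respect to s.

Factor the denominator: (s - 6)*(s - 4)*(s + 1)*(s + 5).
Partial-fraction decomposition: 1/(6*(s + 5)) - 3/(70*(s + 1)) + 7/(30*(s - 4)) - 5/(14*(s - 6)).
Integrate each term: A/(s−a) contributes A·log|s−a|.

-5*log(s - 6)/14 + 7*log(s - 4)/30 - 3*log(s + 1)/70 + log(s + 5)/6 + C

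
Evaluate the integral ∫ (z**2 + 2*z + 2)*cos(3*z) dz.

z**2*sin(3*z)/3 + 2*z*sin(3*z)/3 + 2*z*cos(3*z)/9 + 16*sin(3*z)/27 + 2*cos(3*z)/9 + C

Use integration by parts with u = z**2 + 2*z + 2, dv = cos(3*z) dz, so v = sin(3*z)/3.
Apply parts 2 times (tabular method): alternate signs, differentiate u down to 0, integrate dv up.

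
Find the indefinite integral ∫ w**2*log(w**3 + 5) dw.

Let u = w**3 + 5, so du = (3*w**2) dw.
The integral becomes (1/3)·∫ log(u) du; integrate by parts with u′=log(u), dv′=du.

w**3*log(w**3 + 5)/3 - w**3/3 + 5*log(w**3 + 5)/3 + C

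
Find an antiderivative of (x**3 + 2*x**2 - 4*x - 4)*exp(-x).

Use integration by parts with u = x**3 + 2*x**2 - 4*x - 4, dv = exp(-x) dx, so v = -exp(-x).
Apply parts 3 times (tabular method): alternate signs, differentiate u down to 0, integrate dv up.

(-x**3 - 5*x**2 - 6*x - 2)*exp(-x) + C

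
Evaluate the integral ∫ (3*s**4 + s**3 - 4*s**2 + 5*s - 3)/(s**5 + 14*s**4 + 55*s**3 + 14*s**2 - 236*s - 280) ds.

Factor the denominator: (s - 2)*(s + 2)**2*(s + 5)*(s + 7).
Partial-fraction decomposition: 3313/(225*(s + 7)) - 811/(63*(s + 5)) + 3967/(3600*(s + 2)) - 11/(60*(s + 2)**2) + 47/(1008*(s - 2)).
Integrate each term; A/(s−a) gives A·log|s−a|; A/(s−a)² gives −A/(s−a).

47*log(s - 2)/1008 + 3967*log(s + 2)/3600 - 811*log(s + 5)/63 + 3313*log(s + 7)/225 + 11/(60*s + 120) + C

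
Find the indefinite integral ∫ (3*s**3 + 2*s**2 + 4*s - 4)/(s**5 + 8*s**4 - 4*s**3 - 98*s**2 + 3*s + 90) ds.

Factor the denominator: (s - 3)*(s - 1)*(s + 1)*(s + 5)*(s + 6).
Partial-fraction decomposition: -604/(315*(s + 6)) + 349/(192*(s + 5)) - 9/(160*(s + 1)) - 5/(168*(s - 1)) + 107/(576*(s - 3)).
Integrate each term: A/(s−a) contributes A·log|s−a|.

107*log(s - 3)/576 - 5*log(s - 1)/168 - 9*log(s + 1)/160 + 349*log(s + 5)/192 - 604*log(s + 6)/315 + C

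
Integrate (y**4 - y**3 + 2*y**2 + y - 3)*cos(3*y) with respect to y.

y**4*sin(3*y)/3 - y**3*sin(3*y)/3 + 4*y**3*cos(3*y)/9 + 2*y**2*sin(3*y)/9 - y**2*cos(3*y)/3 + 5*y*sin(3*y)/9 + 4*y*cos(3*y)/27 - 85*sin(3*y)/81 + 5*cos(3*y)/27 + C

Use integration by parts with u = y**4 - y**3 + 2*y**2 + y - 3, dv = cos(3*y) dy, so v = sin(3*y)/3.
Apply parts 4 times (tabular method): alternate signs, differentiate u down to 0, integrate dv up.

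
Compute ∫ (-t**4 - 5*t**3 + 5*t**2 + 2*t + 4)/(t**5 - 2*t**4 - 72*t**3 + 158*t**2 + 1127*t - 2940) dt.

Factor the denominator: (t - 7)*(t - 4)*(t - 3)*(t + 5)*(t + 7).
Partial-fraction decomposition: -41/(280*(t + 7)) - 119/(1728*(t + 5)) - 161/(320*(t - 3)) + 44/(27*(t - 4)) - 3853/(2016*(t - 7)).
Integrate each term: A/(t−a) contributes A·log|t−a|.

-3853*log(t - 7)/2016 + 44*log(t - 4)/27 - 161*log(t - 3)/320 - 119*log(t + 5)/1728 - 41*log(t + 7)/280 + C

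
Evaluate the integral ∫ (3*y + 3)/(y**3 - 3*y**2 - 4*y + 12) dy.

Factor the denominator: (y - 3)*(y - 2)*(y + 2).
Partial-fraction decomposition: -3/(20*(y + 2)) - 9/(4*(y - 2)) + 12/(5*(y - 3)).
Integrate each term: A/(y−a) contributes A·log|y−a|.

12*log(y - 3)/5 - 9*log(y - 2)/4 - 3*log(y + 2)/20 + C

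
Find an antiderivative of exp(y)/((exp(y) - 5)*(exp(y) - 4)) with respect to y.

log(exp(y) - 5) - log(exp(y) - 4) + C

Let u = e^y, du = e^y dy.
The integral becomes ∫ du/((u-5)(u-4)); decompose into partial fractions.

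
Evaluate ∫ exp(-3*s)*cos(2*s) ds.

Let I denote the integral. Integrate by parts with u = cos(2*s), dv = exp(-3*s) ds, so v = -exp(-3*s)/3: I = -exp(-3*s)*cos(2*s)/3 − (2/3)·∫ exp(-3*s)*sin(2*s) ds.
Apply parts again with u = sin(2*s), dv = exp(-3*s) ds: ∫ exp(-3*s)*sin(2*s) ds = -exp(-3*s)*sin(2*s)/3 + (2/3)·I. Substituting back brings back I: I = 2*exp(-3*s)*sin(2*s)/9 - exp(-3*s)*cos(2*s)/3 − (4/9)·I.
Solving for I: (1 + 4/9)·I equals the remaining terms, so I = (9/13)·(2*exp(-3*s)*sin(2*s)/9 - exp(-3*s)*cos(2*s)/3).

2*exp(-3*s)*sin(2*s)/13 - 3*exp(-3*s)*cos(2*s)/13 + C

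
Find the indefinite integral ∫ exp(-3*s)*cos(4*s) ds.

Let I denote the integral. Integrate by parts with u = cos(4*s), dv = exp(-3*s) ds, so v = -exp(-3*s)/3: I = -exp(-3*s)*cos(4*s)/3 − (4/3)·∫ exp(-3*s)*sin(4*s) ds.
Apply parts again with u = sin(4*s), dv = exp(-3*s) ds: ∫ exp(-3*s)*sin(4*s) ds = -exp(-3*s)*sin(4*s)/3 + (4/3)·I. Substituting back brings back I: I = 4*exp(-3*s)*sin(4*s)/9 - exp(-3*s)*cos(4*s)/3 − (16/9)·I.
Solving for I: (1 + 16/9)·I equals the remaining terms, so I = (9/25)·(4*exp(-3*s)*sin(4*s)/9 - exp(-3*s)*cos(4*s)/3).

4*exp(-3*s)*sin(4*s)/25 - 3*exp(-3*s)*cos(4*s)/25 + C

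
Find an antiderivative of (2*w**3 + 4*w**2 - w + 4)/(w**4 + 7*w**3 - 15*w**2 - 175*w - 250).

Factor the denominator: (w - 5)*(w + 2)*(w + 5)**2.
Partial-fraction decomposition: 479/(300*(w + 5)) - 47/(10*(w + 5)**2) - 2/(21*(w + 2)) + 349/(700*(w - 5)).
Integrate each term; A/(w−a) gives A·log|w−a|; A/(w−a)² gives −A/(w−a).

349*log(w - 5)/700 - 2*log(w + 2)/21 + 479*log(w + 5)/300 + 47/(10*w + 50) + C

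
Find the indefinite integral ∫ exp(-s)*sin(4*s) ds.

-exp(-s)*sin(4*s)/17 - 4*exp(-s)*cos(4*s)/17 + C

Let I denote the integral. Integrate by parts with u = sin(4*s), dv = exp(-s) ds, so v = -exp(-s): I = -exp(-s)*sin(4*s) + 4·∫ exp(-s)*cos(4*s) ds.
Apply parts again with u = cos(4*s), dv = exp(-s) ds: ∫ exp(-s)*cos(4*s) ds = -exp(-s)*cos(4*s) − 4·I. Substituting back brings back I: I = -exp(-s)*sin(4*s) - 4*exp(-s)*cos(4*s) − 16·I.
Solving for I: (1 + 16)·I equals the remaining terms, so I = (1/17)·(-exp(-s)*sin(4*s) - 4*exp(-s)*cos(4*s)).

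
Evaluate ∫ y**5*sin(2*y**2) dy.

-y**4*cos(2*y**2)/4 + y**2*sin(2*y**2)/4 + cos(2*y**2)/8 + C

Let u = y², du = 2y dy; rewrite as (1/2)∫ u^2·sin(2u) du.
Now integrate by parts 2 times.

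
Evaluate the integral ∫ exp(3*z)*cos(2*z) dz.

2*exp(3*z)*sin(2*z)/13 + 3*exp(3*z)*cos(2*z)/13 + C

Let I denote the integral. Integrate by parts with u = cos(2*z), dv = exp(3*z) dz, so v = exp(3*z)/3: I = exp(3*z)*cos(2*z)/3 + (2/3)·∫ exp(3*z)*sin(2*z) dz.
Apply parts again with u = sin(2*z), dv = exp(3*z) dz: ∫ exp(3*z)*sin(2*z) dz = exp(3*z)*sin(2*z)/3 − (2/3)·I. Substituting back brings back I: I = 2*exp(3*z)*sin(2*z)/9 + exp(3*z)*cos(2*z)/3 − (4/9)·I.
Solving for I: (1 + 4/9)·I equals the remaining terms, so I = (9/13)·(2*exp(3*z)*sin(2*z)/9 + exp(3*z)*cos(2*z)/3).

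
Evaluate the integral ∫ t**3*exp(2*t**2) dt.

(2*t**2 - 1)*exp(2*t**2)/8 + C

Let u = t², du = 2t dt; rewrite as (1/2)∫ u^1·exp(2u) du.
Now integrate by parts 1 time.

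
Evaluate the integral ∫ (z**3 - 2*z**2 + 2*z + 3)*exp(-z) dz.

Use integration by parts with u = z**3 - 2*z**2 + 2*z + 3, dv = exp(-z) dz, so v = -exp(-z).
Apply parts 3 times (tabular method): alternate signs, differentiate u down to 0, integrate dv up.

(-z**3 - z**2 - 4*z - 7)*exp(-z) + C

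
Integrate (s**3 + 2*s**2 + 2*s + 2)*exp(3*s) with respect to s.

(9*s**3 + 9*s**2 + 12*s + 14)*exp(3*s)/27 + C

Use integration by parts with u = s**3 + 2*s**2 + 2*s + 2, dv = exp(3*s) ds, so v = exp(3*s)/3.
Apply parts 3 times (tabular method): alternate signs, differentiate u down to 0, integrate dv up.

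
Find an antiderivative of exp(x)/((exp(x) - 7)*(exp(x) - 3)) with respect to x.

Let u = e^x, du = e^x dx.
The integral becomes ∫ du/((u-3)(u-7)); decompose into partial fractions.

log(exp(x) - 7)/4 - log(exp(x) - 3)/4 + C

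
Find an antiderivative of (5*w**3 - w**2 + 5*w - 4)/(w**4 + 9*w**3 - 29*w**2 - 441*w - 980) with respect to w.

1697*log(w - 7)/1848 + 120*log(w + 4)/11 - 679*log(w + 5)/24 + 601*log(w + 7)/28 + C

Factor the denominator: (w - 7)*(w + 4)*(w + 5)*(w + 7).
Partial-fraction decomposition: 601/(28*(w + 7)) - 679/(24*(w + 5)) + 120/(11*(w + 4)) + 1697/(1848*(w - 7)).
Integrate each term: A/(w−a) contributes A·log|w−a|.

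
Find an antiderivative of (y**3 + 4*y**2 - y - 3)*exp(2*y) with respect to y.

Use integration by parts with u = y**3 + 4*y**2 - y - 3, dv = exp(2*y) dy, so v = exp(2*y)/2.
Apply parts 3 times (tabular method): alternate signs, differentiate u down to 0, integrate dv up.

(4*y**3 + 10*y**2 - 14*y - 5)*exp(2*y)/8 + C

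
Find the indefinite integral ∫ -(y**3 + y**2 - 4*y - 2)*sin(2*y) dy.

y**3*cos(2*y)/2 - 3*y**2*sin(2*y)/4 + y**2*cos(2*y)/2 - y*sin(2*y)/2 - 11*y*cos(2*y)/4 + 11*sin(2*y)/8 - 5*cos(2*y)/4 + C

Use integration by parts with u = y**3 + y**2 - 4*y - 2, dv = -sin(2*y) dy, so v = cos(2*y)/2.
Apply parts 3 times (tabular method): alternate signs, differentiate u down to 0, integrate dv up.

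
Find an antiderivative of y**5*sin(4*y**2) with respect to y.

-y**4*cos(4*y**2)/8 + y**2*sin(4*y**2)/16 + cos(4*y**2)/64 + C

Let u = y², du = 2y dy; rewrite as (1/2)∫ u^2·sin(4u) du.
Now integrate by parts 2 times.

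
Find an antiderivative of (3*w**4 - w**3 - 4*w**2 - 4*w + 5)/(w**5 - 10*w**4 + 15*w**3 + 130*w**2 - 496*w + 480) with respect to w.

545*log(w - 5)/18 - 629*log(w - 4)/16 + 173*log(w - 3)/14 - 7*log(w - 2)/12 + 263*log(w + 4)/1008 + C

Factor the denominator: (w - 5)*(w - 4)*(w - 3)*(w - 2)*(w + 4).
Partial-fraction decomposition: 263/(1008*(w + 4)) - 7/(12*(w - 2)) + 173/(14*(w - 3)) - 629/(16*(w - 4)) + 545/(18*(w - 5)).
Integrate each term: A/(w−a) contributes A·log|w−a|.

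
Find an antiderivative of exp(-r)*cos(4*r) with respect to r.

Let I denote the integral. Integrate by parts with u = cos(4*r), dv = exp(-r) dr, so v = -exp(-r): I = -exp(-r)*cos(4*r) − 4·∫ exp(-r)*sin(4*r) dr.
Apply parts again with u = sin(4*r), dv = exp(-r) dr: ∫ exp(-r)*sin(4*r) dr = -exp(-r)*sin(4*r) + 4·I. Substituting back brings back I: I = 4*exp(-r)*sin(4*r) - exp(-r)*cos(4*r) − 16·I.
Solving for I: (1 + 16)·I equals the remaining terms, so I = (1/17)·(4*exp(-r)*sin(4*r) - exp(-r)*cos(4*r)).

4*exp(-r)*sin(4*r)/17 - exp(-r)*cos(4*r)/17 + C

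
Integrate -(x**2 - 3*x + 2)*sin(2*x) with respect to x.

x**2*cos(2*x)/2 - x*sin(2*x)/2 - 3*x*cos(2*x)/2 + 3*sin(2*x)/4 + 3*cos(2*x)/4 + C

Use integration by parts with u = x**2 - 3*x + 2, dv = -sin(2*x) dx, so v = cos(2*x)/2.
Apply parts 2 times (tabular method): alternate signs, differentiate u down to 0, integrate dv up.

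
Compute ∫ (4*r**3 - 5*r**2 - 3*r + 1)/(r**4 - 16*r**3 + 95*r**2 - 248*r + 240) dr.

Factor the denominator: (r - 5)*(r - 4)**2*(r - 3).
Partial-fraction decomposition: -55/(2*(r - 3)) - 149/(r - 4) - 165/(r - 4)**2 + 361/(2*(r - 5)).
Integrate each term; A/(r−a) gives A·log|r−a|; A/(r−a)² gives −A/(r−a).

361*log(r - 5)/2 - 149*log(r - 4) - 55*log(r - 3)/2 + 165/(r - 4) + C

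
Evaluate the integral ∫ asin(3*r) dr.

r*asin(3*r) + sqrt(-9*r**2 + 1)/3 + C

Use integration by parts with u = arcsin(3*r), dv = dr.
Then du = 3/sqrt(-9*r**2 + 1) dr.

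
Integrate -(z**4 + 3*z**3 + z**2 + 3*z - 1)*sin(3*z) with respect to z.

Use integration by parts with u = z**4 + 3*z**3 + z**2 + 3*z - 1, dv = -sin(3*z) dz, so v = cos(3*z)/3.
Apply parts 4 times (tabular method): alternate signs, differentiate u down to 0, integrate dv up.

z**4*cos(3*z)/3 - 4*z**3*sin(3*z)/9 + z**3*cos(3*z) - z**2*sin(3*z) - z**2*cos(3*z)/9 + 2*z*sin(3*z)/27 + z*cos(3*z)/3 - sin(3*z)/9 - 25*cos(3*z)/81 + C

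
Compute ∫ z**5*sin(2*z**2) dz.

Let u = z², du = 2z dz; rewrite as (1/2)∫ u^2·sin(2u) du.
Now integrate by parts 2 times.

-z**4*cos(2*z**2)/4 + z**2*sin(2*z**2)/4 + cos(2*z**2)/8 + C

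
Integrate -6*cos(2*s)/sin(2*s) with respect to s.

-3*log(sin(2*s)) + C

Let u = sin(2*s), so du = (2*cos(2*s)) ds.
Rewriting, the integral becomes -3·∫ 1/u du = -3·log(u).
Substituting back, u = sin(2*s).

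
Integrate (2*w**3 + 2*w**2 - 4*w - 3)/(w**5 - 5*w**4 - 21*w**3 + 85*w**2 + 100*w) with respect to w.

-3*log(w)/100 + 3029*log(w - 5)/24300 - log(w + 1)/108 - 83*log(w + 4)/972 - 277/(270*w - 1350) + C

Factor the denominator: w*(w - 5)**2*(w + 1)*(w + 4).
Partial-fraction decomposition: -83/(972*(w + 4)) - 1/(108*(w + 1)) + 3029/(24300*(w - 5)) + 277/(270*(w - 5)**2) - 3/(100*w).
Integrate each term; A/(w−a) gives A·log|w−a|; A/(w−a)² gives −A/(w−a).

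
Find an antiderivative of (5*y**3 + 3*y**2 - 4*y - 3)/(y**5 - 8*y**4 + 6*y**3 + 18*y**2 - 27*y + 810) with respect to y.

Factor the denominator: (y - 6)*(y - 5)*(y + 3)*(y**2 + 9).
Partial-fraction decomposition: -(461*y - 24)/(1530*(y**2 + 9)) - 11/(144*(y + 3)) - 677/(272*(y - 5)) + 43/(15*(y - 6)).
Integrate each term; A/(y−a) gives A·log|y−a|; the (By+D)/(y²+p²) term gives a log and an atan.

43*log(y - 6)/15 - 677*log(y - 5)/272 - 11*log(y + 3)/144 - 461*log(y**2 + 9)/3060 + 4*atan(y/3)/765 + C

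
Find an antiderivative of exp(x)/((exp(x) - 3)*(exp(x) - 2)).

log(exp(x) - 3) - log(exp(x) - 2) + C

Let u = e^x, du = e^x dx.
The integral becomes ∫ du/((u-3)(u-2)); decompose into partial fractions.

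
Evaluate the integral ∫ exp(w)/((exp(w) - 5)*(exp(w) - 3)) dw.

log(exp(w) - 5)/2 - log(exp(w) - 3)/2 + C

Let u = e^w, du = e^w dw.
The integral becomes ∫ du/((u-3)(u-5)); decompose into partial fractions.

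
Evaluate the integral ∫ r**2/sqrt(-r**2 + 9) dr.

-r*sqrt(-r**2 + 9)/2 + 9*asin(r/3)/2 + C

Substitute r = 3·sin(θ), so dr = 3·cos(θ) dθ and the radical becomes sqrt(-r**2 + 9) = 3·cos(θ) by the Pythagorean identity.
Integrate the resulting trig expression in θ, then back-substitute θ = asin(r/3), sin(θ) = r/3, cos(θ) = sqrt(-r**2 + 9)/3 (absorbing any constant into C).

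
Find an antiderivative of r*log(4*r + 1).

r**2*log(4*r + 1)/2 - r**2/4 + r/8 - log(4*r + 1)/32 + C

Use integration by parts with u = log(4*r + 1), dv = r dr.
Then du = 4/(4*r + 1) dr and v = r**2/2.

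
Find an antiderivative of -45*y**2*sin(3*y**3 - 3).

Let u = 3*y**3 - 3, so du = (9*y**2) dy.
Rewriting, the integral becomes -5·∫ sin(u) du = -5·-cos(u).
Substituting back, u = 3*y**3 - 3.

5*cos(3*y**3 - 3) + C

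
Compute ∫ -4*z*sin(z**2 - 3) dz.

Let u = z**2 - 3, so du = (2*z) dz.
Rewriting, the integral becomes -2·∫ sin(u) du = -2·-cos(u).
Substituting back, u = z**2 - 3.

2*cos(z**2 - 3) + C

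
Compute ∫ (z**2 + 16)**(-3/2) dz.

Substitute z = 4·tan(θ), so dz = 4·sec(θ)^2 dθ and the radical becomes sqrt(z**2 + 16) = 4·sec(θ) by the Pythagorean identity.
Integrate the resulting trig expression in θ, then back-substitute tan(θ) = z/4, sec(θ) = sqrt(z**2 + 16)/4 (absorbing any constant into C).

z/(16*sqrt(z**2 + 16)) + C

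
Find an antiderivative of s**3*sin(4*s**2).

Let u = s², du = 2s ds; rewrite as (1/2)∫ u^1·sin(4u) du.
Now integrate by parts 1 time.

-s**2*cos(4*s**2)/8 + sin(4*s**2)/32 + C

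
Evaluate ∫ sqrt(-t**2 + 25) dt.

t*sqrt(-t**2 + 25)/2 + 25*asin(t/5)/2 + C

Substitute t = 5·sin(θ), so dt = 5·cos(θ) dθ and the radical becomes sqrt(-t**2 + 25) = 5·cos(θ) by the Pythagorean identity.
Integrate the resulting trig expression in θ, then back-substitute θ = asin(t/5), sin(θ) = t/5, cos(θ) = sqrt(-t**2 + 25)/5 (absorbing any constant into C).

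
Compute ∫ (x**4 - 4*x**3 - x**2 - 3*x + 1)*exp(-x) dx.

(-x**4 + x**2 + 5*x + 4)*exp(-x) + C

Use integration by parts with u = x**4 - 4*x**3 - x**2 - 3*x + 1, dv = exp(-x) dx, so v = -exp(-x).
Apply parts 4 times (tabular method): alternate signs, differentiate u down to 0, integrate dv up.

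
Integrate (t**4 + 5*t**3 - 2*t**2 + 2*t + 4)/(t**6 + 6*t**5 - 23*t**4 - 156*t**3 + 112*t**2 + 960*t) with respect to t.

log(t)/240 + 139*log(t - 4)/576 - 26*log(t - 3)/147 - 703*log(t + 4)/3136 + 7*log(t + 5)/45 - 25/(56*t + 224) + C

Factor the denominator: t*(t - 4)*(t - 3)*(t + 4)**2*(t + 5).
Partial-fraction decomposition: 7/(45*(t + 5)) - 703/(3136*(t + 4)) + 25/(56*(t + 4)**2) - 26/(147*(t - 3)) + 139/(576*(t - 4)) + 1/(240*t).
Integrate each term; A/(t−a) gives A·log|t−a|; A/(t−a)² gives −A/(t−a).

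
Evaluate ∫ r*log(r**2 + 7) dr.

r**2*log(r**2 + 7)/2 - r**2/2 + 7*log(r**2 + 7)/2 + C

Let u = r**2 + 7, so du = (2*r) dr.
The integral becomes (1/2)·∫ log(u) du; integrate by parts with u′=log(u), dv′=du.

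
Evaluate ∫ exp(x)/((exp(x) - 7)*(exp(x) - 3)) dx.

log(exp(x) - 7)/4 - log(exp(x) - 3)/4 + C

Let u = e^x, du = e^x dx.
The integral becomes ∫ du/((u-3)(u-7)); decompose into partial fractions.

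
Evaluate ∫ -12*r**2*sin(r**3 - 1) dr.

4*cos(r**3 - 1) + C

Let u = r**3 - 1, so du = (3*r**2) dr.
Rewriting, the integral becomes -4·∫ sin(u) du = -4·-cos(u).
Substituting back, u = r**3 - 1.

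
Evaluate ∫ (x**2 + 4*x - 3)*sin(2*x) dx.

-x**2*cos(2*x)/2 + x*sin(2*x)/2 - 2*x*cos(2*x) + sin(2*x) + 7*cos(2*x)/4 + C

Use integration by parts with u = x**2 + 4*x - 3, dv = sin(2*x) dx, so v = -cos(2*x)/2.
Apply parts 2 times (tabular method): alternate signs, differentiate u down to 0, integrate dv up.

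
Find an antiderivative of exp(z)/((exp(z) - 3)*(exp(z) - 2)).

log(exp(z) - 3) - log(exp(z) - 2) + C

Let u = e^z, du = e^z dz.
The integral becomes ∫ du/((u-3)(u-2)); decompose into partial fractions.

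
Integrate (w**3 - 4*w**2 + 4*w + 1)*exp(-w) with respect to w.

(-w**3 + w**2 - 2*w - 3)*exp(-w) + C

Use integration by parts with u = w**3 - 4*w**2 + 4*w + 1, dv = exp(-w) dw, so v = -exp(-w).
Apply parts 3 times (tabular method): alternate signs, differentiate u down to 0, integrate dv up.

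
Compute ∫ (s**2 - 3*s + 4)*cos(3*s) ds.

s**2*sin(3*s)/3 - s*sin(3*s) + 2*s*cos(3*s)/9 + 34*sin(3*s)/27 - cos(3*s)/3 + C

Use integration by parts with u = s**2 - 3*s + 4, dv = cos(3*s) ds, so v = sin(3*s)/3.
Apply parts 2 times (tabular method): alternate signs, differentiate u down to 0, integrate dv up.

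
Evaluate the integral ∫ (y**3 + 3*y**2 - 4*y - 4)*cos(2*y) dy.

Use integration by parts with u = y**3 + 3*y**2 - 4*y - 4, dv = cos(2*y) dy, so v = sin(2*y)/2.
Apply parts 3 times (tabular method): alternate signs, differentiate u down to 0, integrate dv up.

y**3*sin(2*y)/2 + 3*y**2*sin(2*y)/2 + 3*y**2*cos(2*y)/4 - 11*y*sin(2*y)/4 + 3*y*cos(2*y)/2 - 11*sin(2*y)/4 - 11*cos(2*y)/8 + C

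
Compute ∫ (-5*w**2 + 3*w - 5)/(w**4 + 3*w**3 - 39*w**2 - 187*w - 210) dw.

Factor the denominator: (w - 7)*(w + 2)*(w + 3)*(w + 5).
Partial-fraction decomposition: 145/(72*(w + 5)) - 59/(20*(w + 3)) + 31/(27*(w + 2)) - 229/(1080*(w - 7)).
Integrate each term: A/(w−a) contributes A·log|w−a|.

-229*log(w - 7)/1080 + 31*log(w + 2)/27 - 59*log(w + 3)/20 + 145*log(w + 5)/72 + C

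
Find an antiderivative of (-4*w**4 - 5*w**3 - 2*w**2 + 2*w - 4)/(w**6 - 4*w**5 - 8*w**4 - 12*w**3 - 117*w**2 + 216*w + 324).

-226*log(w - 6)/405 + 28*log(w - 2)/195 - log(w + 1)/60 + 217*log(w + 3)/1620 + 1043*log(w**2 + 9)/7020 - 12*atan(w/3)/65 + C

Factor the denominator: (w - 6)*(w - 2)*(w + 1)*(w + 3)*(w**2 + 9).
Partial-fraction decomposition: (1043*w - 1944)/(3510*(w**2 + 9)) + 217/(1620*(w + 3)) - 1/(60*(w + 1)) + 28/(195*(w - 2)) - 226/(405*(w - 6)).
Integrate each term; A/(w−a) gives A·log|w−a|; the (Bw+D)/(w²+p²) term gives a log and an atan.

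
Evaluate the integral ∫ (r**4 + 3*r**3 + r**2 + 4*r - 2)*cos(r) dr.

r**4*sin(r) + 3*r**3*sin(r) + 4*r**3*cos(r) - 11*r**2*sin(r) + 9*r**2*cos(r) - 14*r*sin(r) - 22*r*cos(r) + 20*sin(r) - 14*cos(r) + C

Use integration by parts with u = r**4 + 3*r**3 + r**2 + 4*r - 2, dv = cos(r) dr, so v = sin(r).
Apply parts 4 times (tabular method): alternate signs, differentiate u down to 0, integrate dv up.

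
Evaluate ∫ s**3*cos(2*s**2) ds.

s**2*sin(2*s**2)/4 + cos(2*s**2)/8 + C

Let u = s², du = 2s ds; rewrite as (1/2)∫ u^1·cos(2u) du.
Now integrate by parts 1 time.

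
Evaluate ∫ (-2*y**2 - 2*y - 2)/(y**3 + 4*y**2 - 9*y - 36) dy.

Factor the denominator: (y - 3)*(y + 3)*(y + 4).
Partial-fraction decomposition: -26/(7*(y + 4)) + 7/(3*(y + 3)) - 13/(21*(y - 3)).
Integrate each term: A/(y−a) contributes A·log|y−a|.

-13*log(y - 3)/21 + 7*log(y + 3)/3 - 26*log(y + 4)/7 + C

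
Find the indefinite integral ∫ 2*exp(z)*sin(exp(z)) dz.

Let u = exp(z), so du = (exp(z)) dz.
Rewriting, the integral becomes 2·∫ sin(u) du = 2·-cos(u).
Substituting back, u = exp(z).

-2*cos(exp(z)) + C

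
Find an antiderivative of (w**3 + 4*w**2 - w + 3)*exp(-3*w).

(-9*w**3 - 45*w**2 - 21*w - 34)*exp(-3*w)/27 + C

Use integration by parts with u = w**3 + 4*w**2 - w + 3, dv = exp(-3*w) dw, so v = -exp(-3*w)/3.
Apply parts 3 times (tabular method): alternate signs, differentiate u down to 0, integrate dv up.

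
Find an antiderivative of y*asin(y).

Use integration by parts with u = arcsin(y), dv = y dy.
Then du = 1/sqrt(-y**2 + 1) dy.

y**2*asin(y)/2 + y*sqrt(-y**2 + 1)/4 - asin(y)/4 + C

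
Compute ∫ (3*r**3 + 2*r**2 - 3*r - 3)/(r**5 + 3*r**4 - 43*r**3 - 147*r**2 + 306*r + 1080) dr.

Factor the denominator: (r - 6)*(r - 3)*(r + 3)*(r + 4)*(r + 5).
Partial-fraction decomposition: -313/(176*(r + 5)) + 151/(70*(r + 4)) - 19/(36*(r + 3)) - 29/(336*(r - 3)) + 233/(990*(r - 6)).
Integrate each term: A/(r−a) contributes A·log|r−a|.

233*log(r - 6)/990 - 29*log(r - 3)/336 - 19*log(r + 3)/36 + 151*log(r + 4)/70 - 313*log(r + 5)/176 + C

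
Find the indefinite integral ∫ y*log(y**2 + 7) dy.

y**2*log(y**2 + 7)/2 - y**2/2 + 7*log(y**2 + 7)/2 + C

Let u = y**2 + 7, so du = (2*y) dy.
The integral becomes (1/2)·∫ log(u) du; integrate by parts with u′=log(u), dv′=du.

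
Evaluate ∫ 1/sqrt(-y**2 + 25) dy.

Substitute y = 5·sin(θ), so dy = 5·cos(θ) dθ and the radical becomes sqrt(-y**2 + 25) = 5·cos(θ) by the Pythagorean identity.
Integrate the resulting trig expression in θ, then back-substitute θ = asin(y/5), sin(θ) = y/5, cos(θ) = sqrt(-y**2 + 25)/5 (absorbing any constant into C).

asin(y/5) + C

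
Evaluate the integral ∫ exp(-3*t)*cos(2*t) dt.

2*exp(-3*t)*sin(2*t)/13 - 3*exp(-3*t)*cos(2*t)/13 + C

Let I denote the integral. Integrate by parts with u = cos(2*t), dv = exp(-3*t) dt, so v = -exp(-3*t)/3: I = -exp(-3*t)*cos(2*t)/3 − (2/3)·∫ exp(-3*t)*sin(2*t) dt.
Apply parts again with u = sin(2*t), dv = exp(-3*t) dt: ∫ exp(-3*t)*sin(2*t) dt = -exp(-3*t)*sin(2*t)/3 + (2/3)·I. Substituting back brings back I: I = 2*exp(-3*t)*sin(2*t)/9 - exp(-3*t)*cos(2*t)/3 − (4/9)·I.
Solving for I: (1 + 4/9)·I equals the remaining terms, so I = (9/13)·(2*exp(-3*t)*sin(2*t)/9 - exp(-3*t)*cos(2*t)/3).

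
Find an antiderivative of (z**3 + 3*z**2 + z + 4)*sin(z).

Use integration by parts with u = z**3 + 3*z**2 + z + 4, dv = sin(z) dz, so v = -cos(z).
Apply parts 3 times (tabular method): alternate signs, differentiate u down to 0, integrate dv up.

-z**3*cos(z) + 3*z**2*sin(z) - 3*z**2*cos(z) + 6*z*sin(z) + 5*z*cos(z) - 5*sin(z) + 2*cos(z) + C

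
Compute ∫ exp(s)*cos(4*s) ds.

4*exp(s)*sin(4*s)/17 + exp(s)*cos(4*s)/17 + C

Let I denote the integral. Integrate by parts with u = cos(4*s), dv = exp(s) ds, so v = exp(s): I = exp(s)*cos(4*s) + 4·∫ exp(s)*sin(4*s) ds.
Apply parts again with u = sin(4*s), dv = exp(s) ds: ∫ exp(s)*sin(4*s) ds = exp(s)*sin(4*s) − 4·I. Substituting back brings back I: I = 4*exp(s)*sin(4*s) + exp(s)*cos(4*s) − 16·I.
Solving for I: (1 + 16)·I equals the remaining terms, so I = (1/17)·(4*exp(s)*sin(4*s) + exp(s)*cos(4*s)).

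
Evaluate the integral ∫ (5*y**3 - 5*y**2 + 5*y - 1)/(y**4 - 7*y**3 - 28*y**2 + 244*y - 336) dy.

1504*log(y - 7)/195 - 259*log(y - 4)/60 + 29*log(y - 2)/80 + 1291*log(y + 6)/1040 + C

Factor the denominator: (y - 7)*(y - 4)*(y - 2)*(y + 6).
Partial-fraction decomposition: 1291/(1040*(y + 6)) + 29/(80*(y - 2)) - 259/(60*(y - 4)) + 1504/(195*(y - 7)).
Integrate each term: A/(y−a) contributes A·log|y−a|.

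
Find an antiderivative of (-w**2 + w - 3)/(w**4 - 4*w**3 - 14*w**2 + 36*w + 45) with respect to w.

-23*log(w - 5)/96 + 3*log(w - 3)/16 - 5*log(w + 1)/48 + 5*log(w + 3)/32 + C

Factor the denominator: (w - 5)*(w - 3)*(w + 1)*(w + 3).
Partial-fraction decomposition: 5/(32*(w + 3)) - 5/(48*(w + 1)) + 3/(16*(w - 3)) - 23/(96*(w - 5)).
Integrate each term: A/(w−a) contributes A·log|w−a|.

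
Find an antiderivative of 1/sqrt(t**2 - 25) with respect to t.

Substitute t = 5·sec(θ), so dt = 5·sec(θ)*tan(θ) dθ and the radical becomes sqrt(t**2 - 25) = 5·tan(θ) by the Pythagorean identity.
Integrate the resulting trig expression in θ, then back-substitute sec(θ) = t/5, tan(θ) = sqrt(t**2 - 25)/5 (absorbing any constant into C).

log(t + sqrt(t**2 - 25)) + C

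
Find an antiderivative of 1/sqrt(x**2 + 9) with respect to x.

Substitute x = 3·tan(θ), so dx = 3·sec(θ)^2 dθ and the radical becomes sqrt(x**2 + 9) = 3·sec(θ) by the Pythagorean identity.
Integrate the resulting trig expression in θ, then back-substitute tan(θ) = x/3, sec(θ) = sqrt(x**2 + 9)/3 (absorbing any constant into C).

log(x + sqrt(x**2 + 9)) + C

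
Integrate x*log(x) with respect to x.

x**2*log(x)/2 - x**2/4 + C

Use integration by parts with u = log(x), dv = x dx.
Then du = 1/x dx and v = x**2/2.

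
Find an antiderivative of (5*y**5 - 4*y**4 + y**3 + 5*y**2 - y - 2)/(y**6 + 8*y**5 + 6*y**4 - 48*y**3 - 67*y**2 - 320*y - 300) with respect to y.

479*log(y - 3)/1664 + 3*log(y + 1)/160 + 534097*log(y + 5)/107648 - 14657*log(y**2 + 4)/109330 - 13919*atan(y/2)/54665 + 9061/(464*y + 2320) + C

Factor the denominator: (y - 3)*(y + 1)*(y + 5)**2*(y**2 + 4).
Partial-fraction decomposition: -(14657*y + 27838)/(54665*(y**2 + 4)) + 534097/(107648*(y + 5)) - 9061/(464*(y + 5)**2) + 3/(160*(y + 1)) + 479/(1664*(y - 3)).
Integrate each term; A/(y−a) gives A·log|y−a|; the (By+D)/(y²+p²) term gives a log and an atan.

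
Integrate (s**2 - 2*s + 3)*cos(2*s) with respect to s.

s**2*sin(2*s)/2 - s*sin(2*s) + s*cos(2*s)/2 + 5*sin(2*s)/4 - cos(2*s)/2 + C

Use integration by parts with u = s**2 - 2*s + 3, dv = cos(2*s) ds, so v = sin(2*s)/2.
Apply parts 2 times (tabular method): alternate signs, differentiate u down to 0, integrate dv up.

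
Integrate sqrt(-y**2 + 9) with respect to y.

y*sqrt(-y**2 + 9)/2 + 9*asin(y/3)/2 + C

Substitute y = 3·sin(θ), so dy = 3·cos(θ) dθ and the radical becomes sqrt(-y**2 + 9) = 3·cos(θ) by the Pythagorean identity.
Integrate the resulting trig expression in θ, then back-substitute θ = asin(y/3), sin(θ) = y/3, cos(θ) = sqrt(-y**2 + 9)/3 (absorbing any constant into C).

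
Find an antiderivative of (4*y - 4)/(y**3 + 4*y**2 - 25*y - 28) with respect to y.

12*log(y - 4)/55 + 4*log(y + 1)/15 - 16*log(y + 7)/33 + C

Factor the denominator: (y - 4)*(y + 1)*(y + 7).
Partial-fraction decomposition: -16/(33*(y + 7)) + 4/(15*(y + 1)) + 12/(55*(y - 4)).
Integrate each term: A/(y−a) contributes A·log|y−a|.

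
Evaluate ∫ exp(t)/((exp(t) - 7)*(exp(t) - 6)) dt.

Let u = e^t, du = e^t dt.
The integral becomes ∫ du/((u-7)(u-6)); decompose into partial fractions.

log(exp(t) - 7) - log(exp(t) - 6) + C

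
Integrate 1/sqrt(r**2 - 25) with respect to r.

log(r + sqrt(r**2 - 25)) + C

Substitute r = 5·sec(θ), so dr = 5·sec(θ)*tan(θ) dθ and the radical becomes sqrt(r**2 - 25) = 5·tan(θ) by the Pythagorean identity.
Integrate the resulting trig expression in θ, then back-substitute sec(θ) = r/5, tan(θ) = sqrt(r**2 - 25)/5 (absorbing any constant into C).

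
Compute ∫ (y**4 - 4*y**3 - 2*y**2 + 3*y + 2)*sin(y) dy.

-y**4*cos(y) + 4*y**3*sin(y) + 4*y**3*cos(y) - 12*y**2*sin(y) + 14*y**2*cos(y) - 28*y*sin(y) - 27*y*cos(y) + 27*sin(y) - 30*cos(y) + C

Use integration by parts with u = y**4 - 4*y**3 - 2*y**2 + 3*y + 2, dv = sin(y) dy, so v = -cos(y).
Apply parts 4 times (tabular method): alternate signs, differentiate u down to 0, integrate dv up.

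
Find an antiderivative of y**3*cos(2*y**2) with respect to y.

y**2*sin(2*y**2)/4 + cos(2*y**2)/8 + C

Let u = y², du = 2y dy; rewrite as (1/2)∫ u^1·cos(2u) du.
Now integrate by parts 1 time.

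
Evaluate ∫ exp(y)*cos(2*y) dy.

Let I denote the integral. Integrate by parts with u = cos(2*y), dv = exp(y) dy, so v = exp(y): I = exp(y)*cos(2*y) + 2·∫ exp(y)*sin(2*y) dy.
Apply parts again with u = sin(2*y), dv = exp(y) dy: ∫ exp(y)*sin(2*y) dy = exp(y)*sin(2*y) − 2·I. Substituting back brings back I: I = 2*exp(y)*sin(2*y) + exp(y)*cos(2*y) − 4·I.
Solving for I: (1 + 4)·I equals the remaining terms, so I = (1/5)·(2*exp(y)*sin(2*y) + exp(y)*cos(2*y)).

2*exp(y)*sin(2*y)/5 + exp(y)*cos(2*y)/5 + C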